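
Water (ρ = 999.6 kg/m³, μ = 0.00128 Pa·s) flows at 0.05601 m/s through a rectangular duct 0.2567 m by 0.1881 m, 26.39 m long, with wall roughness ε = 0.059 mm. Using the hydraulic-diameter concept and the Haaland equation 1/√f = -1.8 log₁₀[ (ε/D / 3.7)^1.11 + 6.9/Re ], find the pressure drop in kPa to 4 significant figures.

ΔP ≈ 0.006029 kPa

Hydraulic diameter D_h = 4A/P = 4·(0.2567·0.1881)/(2·(0.2567+0.1881)) = 0.1931/0.8896 = 0.2171 m.
Re = ρVD_h/μ = 999.6·0.05601·0.2171/0.00128 = 9496.
ε/D_h = 5.9e-05/0.2171 = 0.000272; Haaland gives 1/√f = -1.8 log₁₀[2.58e-05+0.000727] = 5.622, so f = 0.03163.
ΔP = f(L/D_h)(ρV²/2) = 0.03163·26.39/0.2171·1.568 = 6.029 Pa.
ΔP = 0.006029 kPa.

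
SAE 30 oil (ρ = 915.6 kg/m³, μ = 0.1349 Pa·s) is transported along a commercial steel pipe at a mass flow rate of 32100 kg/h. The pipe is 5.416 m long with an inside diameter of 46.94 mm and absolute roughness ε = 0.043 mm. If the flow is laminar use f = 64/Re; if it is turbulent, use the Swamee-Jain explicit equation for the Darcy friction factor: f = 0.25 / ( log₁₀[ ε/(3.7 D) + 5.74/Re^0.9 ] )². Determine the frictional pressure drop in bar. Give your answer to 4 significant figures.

ṁ = 32100 kg/h = 32100/3600 = 8.917 kg/s.
A = πD²/4 = π(0.04694)²/4 = 0.001731 m²; mean velocity V = ṁ/(ρA) = 8.917/(915.6 · 0.001731) = 5.628 m/s.
Reynolds number Re = ρVD/μ = 915.6 · 5.628 · 0.04694 / 0.135 = 1793.
Re < 2300 → laminar flow, so f = 64/Re = 64/1793 = 0.0357 (the turbulent correlation is not needed).
Darcy-Weisbach: ΔP = f(L/D)(ρV²/2) = 0.0357·(5.416/0.04694)·(915.6·5.628²/2) = 0.0357·115.4·1.45e+04 = 5.971e+04 Pa.
ΔP = 5.971e+04 Pa = 0.5971 bar.

ΔP ≈ 0.5971 bar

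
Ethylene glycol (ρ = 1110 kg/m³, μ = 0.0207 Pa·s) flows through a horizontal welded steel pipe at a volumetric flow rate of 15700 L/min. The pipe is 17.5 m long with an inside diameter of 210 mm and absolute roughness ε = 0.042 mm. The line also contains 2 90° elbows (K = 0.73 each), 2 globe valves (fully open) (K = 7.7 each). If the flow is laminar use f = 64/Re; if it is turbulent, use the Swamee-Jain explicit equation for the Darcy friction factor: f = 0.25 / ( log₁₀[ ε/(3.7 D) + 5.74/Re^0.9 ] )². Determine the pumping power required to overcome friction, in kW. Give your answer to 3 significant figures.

Q = 15700 L/min = 15700/60000 = 0.2617 m³/s.
Cross-sectional area A = πD²/4 = π(0.21)²/4 = 0.03464 m²; mean velocity V = Q/A = 0.2617/0.03464 = 7.555 m/s.
Reynolds number Re = ρVD/μ = 1110 · 7.555 · 0.21 / 0.0207 = 8.507e+04.
Re > 4000 → turbulent. Relative roughness ε/D = 4.2e-05/0.21 = 0.0002. Swamee-Jain: f = 0.25/(log₁₀[0.0002/3.7 + 5.74/8.507e+04^0.9])² = 0.25/(log₁₀[5.41e-05 + 0.00021])² = 0.25/(-3.578)² = 0.01952.
Total minor-loss coefficient ΣK = 2·0.73 + 2·7.7 = 16.9.
ΔP = [f·L/D + ΣK]·(ρV²/2) = [0.01952·17.5/0.21 + 16.9]·(1110·7.555²/2) = [1.627 + 16.9]·3.168e+04 = 5.856e+05 Pa.
Pumping power P = QΔP = 0.2617·5.856e+05 = 153200 W = 153 kW.

P ≈ 153 kW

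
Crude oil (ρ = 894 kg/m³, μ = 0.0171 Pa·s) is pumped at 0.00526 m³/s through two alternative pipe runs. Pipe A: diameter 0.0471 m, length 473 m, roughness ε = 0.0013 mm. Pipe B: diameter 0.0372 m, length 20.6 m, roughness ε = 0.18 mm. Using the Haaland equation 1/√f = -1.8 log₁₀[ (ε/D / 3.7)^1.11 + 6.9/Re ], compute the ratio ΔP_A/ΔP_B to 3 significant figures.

Pipe A: V = Q/A = 0.00526/0.001742 = 3.019 m/s; Re = 7434; ε/D = 2.76e-05; Haaland → f = 0.03359; ΔP_A = f(L/D)(ρV²/2) = 1.374e+06 Pa.
Pipe B: V = Q/A = 0.00526/0.001087 = 4.84 m/s; Re = 9412; ε/D = 0.00484; Haaland → f = 0.03759; ΔP_B = f(L/D)(ρV²/2) = 2.179e+05 Pa.
ΔP_A/ΔP_B = 1.374e+06/2.179e+05 = 6.31.

ΔP_A/ΔP_B ≈ 6.31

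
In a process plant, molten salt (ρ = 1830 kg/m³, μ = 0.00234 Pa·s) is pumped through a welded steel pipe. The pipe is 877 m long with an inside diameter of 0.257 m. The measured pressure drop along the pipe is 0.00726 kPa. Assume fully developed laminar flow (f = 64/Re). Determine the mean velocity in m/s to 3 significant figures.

V ≈ 0.00730 m/s

For laminar flow, f = 64/Re with Re = ρVD/μ, so Darcy-Weisbach reduces to ΔP = 32μLV/D². Solving for V: V = ΔP·D²/(32μL) = 7.26·(0.257)²/(32·0.00234·877) = 0.007302 m/s.
Check: Re = ρVD/μ = 1830·0.007302·0.257/0.00234 = 1468 < 2300, so the laminar assumption holds.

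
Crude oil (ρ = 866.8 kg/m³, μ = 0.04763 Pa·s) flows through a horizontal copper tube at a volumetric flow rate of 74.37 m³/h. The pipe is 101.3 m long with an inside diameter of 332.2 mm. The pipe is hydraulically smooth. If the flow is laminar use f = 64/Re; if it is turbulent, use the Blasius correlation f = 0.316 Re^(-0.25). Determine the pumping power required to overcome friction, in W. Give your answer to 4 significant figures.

Q = 74.37 m³/h = 74.37/3600 = 0.02066 m³/s.
Cross-sectional area A = πD²/4 = π(0.3322)²/4 = 0.08667 m²; mean velocity V = Q/A = 0.02066/0.08667 = 0.2383 m/s.
Reynolds number Re = ρVD/μ = 866.8 · 0.2383 · 0.3322 / 0.0476 = 1441.
Re < 2300 → laminar flow, so f = 64/Re = 64/1441 = 0.04442 (the turbulent correlation is not needed).
Darcy-Weisbach: ΔP = f(L/D)(ρV²/2) = 0.04442·(101.3/0.3322)·(866.8·0.2383²/2) = 0.04442·304.9·24.62 = 333.5 Pa.
Pumping power P = QΔP = 0.02066·333.5 = 6.8888 W = 6.889 W.

P ≈ 6.889 W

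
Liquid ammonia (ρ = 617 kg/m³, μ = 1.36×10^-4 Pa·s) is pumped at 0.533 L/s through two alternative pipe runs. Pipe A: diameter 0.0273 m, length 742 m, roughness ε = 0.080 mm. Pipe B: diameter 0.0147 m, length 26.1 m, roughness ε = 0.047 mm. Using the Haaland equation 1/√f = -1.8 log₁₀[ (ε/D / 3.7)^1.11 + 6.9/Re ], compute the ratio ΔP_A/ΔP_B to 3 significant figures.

Pipe A: V = Q/A = 0.000533/0.0005853 = 0.9106 m/s; Re = 1.128e+05; ε/D = 0.00293; Haaland → f = 0.02711; ΔP_A = f(L/D)(ρV²/2) = 1.884e+05 Pa.
Pipe B: V = Q/A = 0.000533/0.0001697 = 3.141 m/s; Re = 2.094e+05; ε/D = 0.0032; Haaland → f = 0.02724; ΔP_B = f(L/D)(ρV²/2) = 1.472e+05 Pa.
ΔP_A/ΔP_B = 1.884e+05/1.472e+05 = 1.28.

ΔP_A/ΔP_B ≈ 1.28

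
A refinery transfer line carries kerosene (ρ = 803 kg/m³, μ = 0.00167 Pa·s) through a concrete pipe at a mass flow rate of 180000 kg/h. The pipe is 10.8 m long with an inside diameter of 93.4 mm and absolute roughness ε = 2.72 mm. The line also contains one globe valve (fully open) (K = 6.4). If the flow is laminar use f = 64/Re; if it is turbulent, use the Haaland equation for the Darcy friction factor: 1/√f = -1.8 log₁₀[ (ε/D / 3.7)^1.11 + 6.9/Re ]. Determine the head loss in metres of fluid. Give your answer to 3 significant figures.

ṁ = 180000 kg/h = 180000/3600 = 50 kg/s.
A = πD²/4 = π(0.0934)²/4 = 0.006851 m²; mean velocity V = ṁ/(ρA) = 50/(803 · 0.006851) = 9.088 m/s.
Reynolds number Re = ρVD/μ = 803 · 9.088 · 0.0934 / 0.00167 = 4.081e+05.
Re > 4000 → turbulent. Relative roughness ε/D = 0.00272/0.0934 = 0.0291. Haaland: 1/√f = -1.8 log₁₀[(0.0291/3.7)^1.11 + 6.9/4.081e+05] = -1.8 log₁₀[0.00462 + 1.69e-05] = 4.201, so f = 0.05667.
Total minor-loss coefficient ΣK = 1·6.4 = 6.4.
ΔP = [f·L/D + ΣK]·(ρV²/2) = [0.05667·10.8/0.0934 + 6.4]·(803·9.088²/2) = [6.552 + 6.4]·3.316e+04 = 4.295e+05 Pa.
Head loss h_f = ΔP/(ρg) = 4.295e+05/(803·9.81) = 54.5 m.

h_f ≈ 54.5 m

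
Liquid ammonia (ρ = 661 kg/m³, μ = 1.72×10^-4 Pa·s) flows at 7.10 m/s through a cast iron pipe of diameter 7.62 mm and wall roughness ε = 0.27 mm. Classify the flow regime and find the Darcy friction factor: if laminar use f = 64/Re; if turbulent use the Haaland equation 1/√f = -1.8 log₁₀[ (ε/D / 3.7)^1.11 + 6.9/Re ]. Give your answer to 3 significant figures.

f ≈ 0.0616

Re = ρVD/μ = 661·7.1·0.00762/0.000172 = 2.079e+05.
Re > 4000 → turbulent. ε/D = 0.00027/0.00762 = 0.0354; Haaland: 1/√f = -1.8 log₁₀[0.00574 + 3.32e-05] = 4.029, so f = 0.0616.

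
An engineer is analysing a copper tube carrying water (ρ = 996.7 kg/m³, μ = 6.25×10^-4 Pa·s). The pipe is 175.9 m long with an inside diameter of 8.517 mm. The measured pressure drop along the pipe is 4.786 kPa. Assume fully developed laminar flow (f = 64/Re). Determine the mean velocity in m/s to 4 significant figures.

For laminar flow, f = 64/Re with Re = ρVD/μ, so Darcy-Weisbach reduces to ΔP = 32μLV/D². Solving for V: V = ΔP·D²/(32μL) = 4786·(0.008517)²/(32·0.000625·175.9) = 0.09868 m/s.
Check: Re = ρVD/μ = 996.7·0.09868·0.008517/0.000625 = 1340 < 2300, so the laminar assumption holds.

V ≈ 0.09868 m/s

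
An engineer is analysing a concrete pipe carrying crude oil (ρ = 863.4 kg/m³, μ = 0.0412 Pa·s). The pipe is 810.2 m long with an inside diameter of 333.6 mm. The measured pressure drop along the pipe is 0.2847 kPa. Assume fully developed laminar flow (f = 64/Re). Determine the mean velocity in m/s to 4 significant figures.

V ≈ 0.02966 m/s

For laminar flow, f = 64/Re with Re = ρVD/μ, so Darcy-Weisbach reduces to ΔP = 32μLV/D². Solving for V: V = ΔP·D²/(32μL) = 284.7·(0.3336)²/(32·0.0412·810.2) = 0.02966 m/s.
Check: Re = ρVD/μ = 863.4·0.02966·0.3336/0.0412 = 207.4 < 2300, so the laminar assumption holds.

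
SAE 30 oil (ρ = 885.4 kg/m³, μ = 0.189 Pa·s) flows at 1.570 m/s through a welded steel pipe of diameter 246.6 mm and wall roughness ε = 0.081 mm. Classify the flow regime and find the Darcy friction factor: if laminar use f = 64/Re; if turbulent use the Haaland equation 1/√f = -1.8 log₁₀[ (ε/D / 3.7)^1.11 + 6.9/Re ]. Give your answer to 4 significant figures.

f ≈ 0.03529

Re = ρVD/μ = 885.4·1.57·0.2466/0.189 = 1814.
Re < 2300 → laminar, so f = 64/Re = 0.03529 (roughness is irrelevant in laminar flow).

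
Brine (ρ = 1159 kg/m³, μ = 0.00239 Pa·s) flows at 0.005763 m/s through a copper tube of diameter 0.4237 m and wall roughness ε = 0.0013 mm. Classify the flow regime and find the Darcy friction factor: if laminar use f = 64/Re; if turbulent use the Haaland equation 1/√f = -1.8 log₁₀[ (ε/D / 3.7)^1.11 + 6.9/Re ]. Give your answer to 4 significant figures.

Re = ρVD/μ = 1159·0.005763·0.4237/0.00239 = 1184.
Re < 2300 → laminar, so f = 64/Re = 0.05405 (roughness is irrelevant in laminar flow).

f ≈ 0.05405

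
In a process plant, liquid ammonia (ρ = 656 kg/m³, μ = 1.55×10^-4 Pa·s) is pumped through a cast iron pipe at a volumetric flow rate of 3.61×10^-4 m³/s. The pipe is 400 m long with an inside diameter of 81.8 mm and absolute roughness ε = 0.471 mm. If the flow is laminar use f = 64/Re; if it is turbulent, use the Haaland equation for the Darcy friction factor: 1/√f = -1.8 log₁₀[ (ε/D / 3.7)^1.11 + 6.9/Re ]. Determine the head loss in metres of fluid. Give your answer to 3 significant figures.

Cross-sectional area A = πD²/4 = π(0.0818)²/4 = 0.005255 m²; mean velocity V = Q/A = 0.000361/0.005255 = 0.06869 m/s.
Reynolds number Re = ρVD/μ = 656 · 0.06869 · 0.0818 / 0.000155 = 2.378e+04.
Re > 4000 → turbulent. Relative roughness ε/D = 0.000471/0.0818 = 0.00576. Haaland: 1/√f = -1.8 log₁₀[(0.00576/3.7)^1.11 + 6.9/2.378e+04] = -1.8 log₁₀[0.000764 + 0.00029] = 5.359, so f = 0.03482.
Darcy-Weisbach: ΔP = f(L/D)(ρV²/2) = 0.03482·(400/0.0818)·(656·0.06869²/2) = 0.03482·4890·1.548 = 263.6 Pa.
Head loss h_f = ΔP/(ρg) = 263.6/(656·9.81) = 0.0410 m.

h_f ≈ 0.0410 m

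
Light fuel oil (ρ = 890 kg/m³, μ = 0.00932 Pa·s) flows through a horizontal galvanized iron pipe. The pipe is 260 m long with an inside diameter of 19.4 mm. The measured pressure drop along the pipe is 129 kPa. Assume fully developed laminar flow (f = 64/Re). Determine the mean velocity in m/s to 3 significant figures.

V ≈ 0.626 m/s

For laminar flow, f = 64/Re with Re = ρVD/μ, so Darcy-Weisbach reduces to ΔP = 32μLV/D². Solving for V: V = ΔP·D²/(32μL) = 1.29e+05·(0.0194)²/(32·0.00932·260) = 0.6261 m/s.
Check: Re = ρVD/μ = 890·0.6261·0.0194/0.00932 = 1160 < 2300, so the laminar assumption holds.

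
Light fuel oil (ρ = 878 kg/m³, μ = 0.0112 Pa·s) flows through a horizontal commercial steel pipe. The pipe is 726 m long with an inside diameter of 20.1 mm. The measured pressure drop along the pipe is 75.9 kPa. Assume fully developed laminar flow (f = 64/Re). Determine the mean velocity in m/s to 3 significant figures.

For laminar flow, f = 64/Re with Re = ρVD/μ, so Darcy-Weisbach reduces to ΔP = 32μLV/D². Solving for V: V = ΔP·D²/(32μL) = 7.59e+04·(0.0201)²/(32·0.0112·726) = 0.1178 m/s.
Check: Re = ρVD/μ = 878·0.1178·0.0201/0.0112 = 185.7 < 2300, so the laminar assumption holds.

V ≈ 0.118 m/s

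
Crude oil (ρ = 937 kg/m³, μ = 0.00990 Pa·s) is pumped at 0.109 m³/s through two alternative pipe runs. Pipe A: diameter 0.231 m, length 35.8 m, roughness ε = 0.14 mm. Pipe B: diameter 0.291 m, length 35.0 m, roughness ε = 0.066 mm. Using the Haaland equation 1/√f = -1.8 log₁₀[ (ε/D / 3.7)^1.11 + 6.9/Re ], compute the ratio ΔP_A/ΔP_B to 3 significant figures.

Pipe A: V = Q/A = 0.109/0.04191 = 2.601 m/s; Re = 5.686e+04; ε/D = 0.000606; Haaland → f = 0.02213; ΔP_A = f(L/D)(ρV²/2) = 1.087e+04 Pa.
Pipe B: V = Q/A = 0.109/0.06651 = 1.639 m/s; Re = 4.514e+04; ε/D = 0.000227; Haaland → f = 0.02184; ΔP_B = f(L/D)(ρV²/2) = 3305 Pa.
ΔP_A/ΔP_B = 1.087e+04/3305 = 3.29.

ΔP_A/ΔP_B ≈ 3.29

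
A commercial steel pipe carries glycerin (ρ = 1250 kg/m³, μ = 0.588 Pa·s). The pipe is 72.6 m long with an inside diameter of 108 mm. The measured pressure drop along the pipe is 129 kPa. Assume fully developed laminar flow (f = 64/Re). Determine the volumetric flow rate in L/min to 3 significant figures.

Q ≈ 605 L/min

For laminar flow, f = 64/Re with Re = ρVD/μ, so Darcy-Weisbach reduces to ΔP = 32μLV/D². Solving for V: V = ΔP·D²/(32μL) = 1.29e+05·(0.108)²/(32·0.588·72.6) = 1.101 m/s.
Check: Re = ρVD/μ = 1250·1.101·0.108/0.588 = 252.9 < 2300, so the laminar assumption holds.
Q = V·A = 1.101·(π/4·0.108²) = 0.01009 m³/s = 605 L/min.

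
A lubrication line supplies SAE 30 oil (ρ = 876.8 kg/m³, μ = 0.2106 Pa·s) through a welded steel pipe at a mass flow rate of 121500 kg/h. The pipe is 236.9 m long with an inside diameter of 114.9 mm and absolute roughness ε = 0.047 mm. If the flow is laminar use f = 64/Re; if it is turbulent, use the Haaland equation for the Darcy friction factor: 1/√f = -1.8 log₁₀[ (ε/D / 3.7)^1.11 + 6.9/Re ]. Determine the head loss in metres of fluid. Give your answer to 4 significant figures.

h_f ≈ 52.19 m

ṁ = 121500 kg/h = 121500/3600 = 33.75 kg/s.
A = πD²/4 = π(0.1149)²/4 = 0.01037 m²; mean velocity V = ṁ/(ρA) = 33.75/(876.8 · 0.01037) = 3.712 m/s.
Reynolds number Re = ρVD/μ = 876.8 · 3.712 · 0.1149 / 0.211 = 1776.
Re < 2300 → laminar flow, so f = 64/Re = 64/1776 = 0.03604 (the turbulent correlation is not needed).
Darcy-Weisbach: ΔP = f(L/D)(ρV²/2) = 0.03604·(236.9/0.1149)·(876.8·3.712²/2) = 0.03604·2062·6042 = 4.489e+05 Pa.
Head loss h_f = ΔP/(ρg) = 4.489e+05/(876.8·9.81) = 52.19 m.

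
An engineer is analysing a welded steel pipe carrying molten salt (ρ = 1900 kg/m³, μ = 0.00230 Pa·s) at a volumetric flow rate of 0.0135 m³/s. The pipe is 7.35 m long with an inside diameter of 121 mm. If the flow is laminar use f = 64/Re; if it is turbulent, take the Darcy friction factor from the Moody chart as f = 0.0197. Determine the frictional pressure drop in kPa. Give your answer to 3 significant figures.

Cross-sectional area A = πD²/4 = π(0.121)²/4 = 0.0115 m²; mean velocity V = Q/A = 0.0135/0.0115 = 1.174 m/s.
Reynolds number Re = ρVD/μ = 1900 · 1.174 · 0.121 / 0.0023 = 1.174e+05.
Re > 4000 → turbulent; use the Moody-chart value f = 0.0197.
Darcy-Weisbach: ΔP = f(L/D)(ρV²/2) = 0.0197·(7.35/0.121)·(1900·1.174²/2) = 0.0197·60.74·1309 = 1567 Pa.
ΔP = 1567 Pa = 1.57 kPa.

ΔP ≈ 1.57 kPa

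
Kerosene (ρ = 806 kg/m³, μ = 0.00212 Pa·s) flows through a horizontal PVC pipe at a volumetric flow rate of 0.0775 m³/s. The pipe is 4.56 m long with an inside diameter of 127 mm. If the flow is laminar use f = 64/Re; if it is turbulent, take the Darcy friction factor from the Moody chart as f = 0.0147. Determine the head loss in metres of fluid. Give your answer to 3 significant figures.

h_f ≈ 1.01 m

Cross-sectional area A = πD²/4 = π(0.127)²/4 = 0.01267 m²; mean velocity V = Q/A = 0.0775/0.01267 = 6.118 m/s.
Reynolds number Re = ρVD/μ = 806 · 6.118 · 0.127 / 0.00212 = 2.954e+05.
Re > 4000 → turbulent; use the Moody-chart value f = 0.0147.
Darcy-Weisbach: ΔP = f(L/D)(ρV²/2) = 0.0147·(4.56/0.127)·(806·6.118²/2) = 0.0147·35.91·1.508e+04 = 7961 Pa.
Head loss h_f = ΔP/(ρg) = 7961/(806·9.81) = 1.01 m.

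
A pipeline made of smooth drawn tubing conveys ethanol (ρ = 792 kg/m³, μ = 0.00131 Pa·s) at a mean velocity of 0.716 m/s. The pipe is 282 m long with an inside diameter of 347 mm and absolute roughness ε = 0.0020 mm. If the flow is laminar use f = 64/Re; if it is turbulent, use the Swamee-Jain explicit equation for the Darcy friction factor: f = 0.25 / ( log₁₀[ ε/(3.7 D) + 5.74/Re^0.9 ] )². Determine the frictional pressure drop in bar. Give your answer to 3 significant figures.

ΔP ≈ 0.0272 bar

Reynolds number Re = ρVD/μ = 792 · 0.716 · 0.347 / 0.00131 = 1.502e+05.
Re > 4000 → turbulent. Relative roughness ε/D = 2e-06/0.347 = 5.76e-06. Swamee-Jain: f = 0.25/(log₁₀[5.76e-06/3.7 + 5.74/1.502e+05^0.9])² = 0.25/(log₁₀[1.56e-06 + 0.000126])² = 0.25/(-3.895)² = 0.01648.
Darcy-Weisbach: ΔP = f(L/D)(ρV²/2) = 0.01648·(282/0.347)·(792·0.716²/2) = 0.01648·812.7·203 = 2719 Pa.
ΔP = 2719 Pa = 0.0272 bar.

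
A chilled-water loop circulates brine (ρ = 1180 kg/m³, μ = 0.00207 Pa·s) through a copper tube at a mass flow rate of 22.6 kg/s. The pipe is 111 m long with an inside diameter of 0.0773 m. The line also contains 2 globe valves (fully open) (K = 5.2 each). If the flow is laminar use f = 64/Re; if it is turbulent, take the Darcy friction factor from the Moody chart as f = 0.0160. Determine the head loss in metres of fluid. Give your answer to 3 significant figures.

h_f ≈ 28.3 m

A = πD²/4 = π(0.0773)²/4 = 0.004693 m²; mean velocity V = ṁ/(ρA) = 22.6/(1180 · 0.004693) = 4.081 m/s.
Reynolds number Re = ρVD/μ = 1180 · 4.081 · 0.0773 / 0.00207 = 1.798e+05.
Re > 4000 → turbulent; use the Moody-chart value f = 0.0160.
Total minor-loss coefficient ΣK = 2·5.2 = 10.4.
ΔP = [f·L/D + ΣK]·(ρV²/2) = [0.016·111/0.0773 + 10.4]·(1180·4.081²/2) = [22.98 + 10.4]·9827 = 3.28e+05 Pa.
Head loss h_f = ΔP/(ρg) = 3.28e+05/(1180·9.81) = 28.3 m.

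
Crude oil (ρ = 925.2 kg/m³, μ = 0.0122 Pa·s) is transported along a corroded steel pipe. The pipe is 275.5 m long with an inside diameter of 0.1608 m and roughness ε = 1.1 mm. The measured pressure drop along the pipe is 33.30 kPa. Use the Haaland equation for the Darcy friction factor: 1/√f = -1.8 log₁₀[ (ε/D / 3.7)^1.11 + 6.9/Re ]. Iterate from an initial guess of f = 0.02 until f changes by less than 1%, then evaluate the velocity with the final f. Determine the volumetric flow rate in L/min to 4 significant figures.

Rearranging Darcy-Weisbach: V = √(2·ΔP·D/(f·L·ρ)). With ε/D = 0.0011/0.1608 = 0.00684, iterate starting from f = 0.02:
  f = 0.02 → V = √(2·3.33e+04·0.1608/(0.02·275.5·925.2)) = 1.449 m/s; Re = ρVD/μ = 1.767e+04; f → 0.03719
  f = 0.03719 → V = 1.063 m/s; Re = 1.296e+04; f → 0.03836
  f = 0.03836 → V = 1.046 m/s; Re = 1.276e+04; f → 0.03843
Converged (Δf/f < 1%). With the final f = 0.03843: V = √(2·3.33e+04·0.1608/(0.03843·275.5·925.2)) = 1.046 m/s.
Q = V·A = 1.046·(π/4·0.1608²) = 0.02123 m³/s = 1274 L/min.

Q ≈ 1274 L/min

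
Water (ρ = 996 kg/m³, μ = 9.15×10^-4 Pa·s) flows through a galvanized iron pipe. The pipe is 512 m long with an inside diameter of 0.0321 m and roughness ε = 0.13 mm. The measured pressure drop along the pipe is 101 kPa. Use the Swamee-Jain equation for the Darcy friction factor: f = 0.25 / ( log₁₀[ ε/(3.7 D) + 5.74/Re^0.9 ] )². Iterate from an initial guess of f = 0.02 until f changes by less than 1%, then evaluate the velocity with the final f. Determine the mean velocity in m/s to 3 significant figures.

Rearranging Darcy-Weisbach: V = √(2·ΔP·D/(f·L·ρ)). With ε/D = 0.00013/0.0321 = 0.00405, iterate starting from f = 0.02:
  f = 0.02 → V = √(2·1.01e+05·0.0321/(0.02·512·996)) = 0.7973 m/s; Re = ρVD/μ = 2.786e+04; f → 0.0324
  f = 0.0324 → V = 0.6265 m/s; Re = 2.189e+04; f → 0.03323
  f = 0.03323 → V = 0.6186 m/s; Re = 2.162e+04; f → 0.03327
Converged (Δf/f < 1%). With the final f = 0.03327: V = √(2·1.01e+05·0.0321/(0.03327·512·996)) = 0.6182 m/s.

V ≈ 0.618 m/s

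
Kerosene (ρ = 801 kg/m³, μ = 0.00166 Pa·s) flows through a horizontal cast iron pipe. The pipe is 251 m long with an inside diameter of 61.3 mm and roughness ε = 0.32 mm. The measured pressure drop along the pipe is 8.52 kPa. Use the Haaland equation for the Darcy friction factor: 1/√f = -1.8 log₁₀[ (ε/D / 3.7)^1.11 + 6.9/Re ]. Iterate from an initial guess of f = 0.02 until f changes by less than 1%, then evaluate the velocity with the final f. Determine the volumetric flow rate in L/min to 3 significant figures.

Rearranging Darcy-Weisbach: V = √(2·ΔP·D/(f·L·ρ)). With ε/D = 0.00032/0.0613 = 0.00522, iterate starting from f = 0.02:
  f = 0.02 → V = √(2·8520·0.0613/(0.02·251·801)) = 0.5097 m/s; Re = ρVD/μ = 1.508e+04; f → 0.03566
  f = 0.03566 → V = 0.3817 m/s; Re = 1.129e+04; f → 0.03703
  f = 0.03703 → V = 0.3746 m/s; Re = 1.108e+04; f → 0.03712
Converged (Δf/f < 1%). With the final f = 0.03712: V = √(2·8520·0.0613/(0.03712·251·801)) = 0.3741 m/s.
Q = V·A = 0.3741·(π/4·0.0613²) = 0.001104 m³/s = 66.2 L/min.

Q ≈ 66.2 L/min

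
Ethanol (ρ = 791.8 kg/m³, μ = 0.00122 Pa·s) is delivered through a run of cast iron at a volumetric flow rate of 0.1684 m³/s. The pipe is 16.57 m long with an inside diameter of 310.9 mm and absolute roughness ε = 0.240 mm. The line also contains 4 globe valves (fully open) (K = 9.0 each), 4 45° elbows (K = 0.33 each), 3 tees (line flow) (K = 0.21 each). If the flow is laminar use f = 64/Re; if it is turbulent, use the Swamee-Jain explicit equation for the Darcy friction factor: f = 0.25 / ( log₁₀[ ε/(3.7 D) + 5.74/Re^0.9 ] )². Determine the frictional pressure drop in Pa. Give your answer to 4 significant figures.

Cross-sectional area A = πD²/4 = π(0.3109)²/4 = 0.07592 m²; mean velocity V = Q/A = 0.1684/0.07592 = 2.218 m/s.
Reynolds number Re = ρVD/μ = 791.8 · 2.218 · 0.3109 / 0.00122 = 4.476e+05.
Re > 4000 → turbulent. Relative roughness ε/D = 0.00024/0.3109 = 0.000772. Swamee-Jain: f = 0.25/(log₁₀[0.000772/3.7 + 5.74/4.476e+05^0.9])² = 0.25/(log₁₀[0.000209 + 4.71e-05])² = 0.25/(-3.592)² = 0.01937.
Total minor-loss coefficient ΣK = 4·9 + 4·0.33 + 3·0.21 = 38.
ΔP = [f·L/D + ΣK]·(ρV²/2) = [0.01937·16.57/0.3109 + 38]·(791.8·2.218²/2) = [1.033 + 38]·1948 = 7.594e+04 Pa.

ΔP ≈ 75940 Pa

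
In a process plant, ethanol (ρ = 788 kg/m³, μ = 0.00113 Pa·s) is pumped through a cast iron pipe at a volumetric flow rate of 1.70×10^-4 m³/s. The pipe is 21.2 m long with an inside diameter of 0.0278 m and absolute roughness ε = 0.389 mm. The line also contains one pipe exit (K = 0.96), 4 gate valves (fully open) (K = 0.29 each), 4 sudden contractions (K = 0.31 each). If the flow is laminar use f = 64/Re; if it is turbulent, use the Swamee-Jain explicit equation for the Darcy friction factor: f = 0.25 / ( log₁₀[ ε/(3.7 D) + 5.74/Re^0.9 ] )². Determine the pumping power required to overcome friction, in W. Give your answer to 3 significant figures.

Cross-sectional area A = πD²/4 = π(0.0278)²/4 = 0.000607 m²; mean velocity V = Q/A = 0.00017/0.000607 = 0.2801 m/s.
Reynolds number Re = ρVD/μ = 788 · 0.2801 · 0.0278 / 0.00113 = 5430.
Re > 4000 → turbulent. Relative roughness ε/D = 0.000389/0.0278 = 0.014. Swamee-Jain: f = 0.25/(log₁₀[0.014/3.7 + 5.74/5430^0.9])² = 0.25/(log₁₀[0.00378 + 0.0025])² = 0.25/(-2.202)² = 0.05156.
Total minor-loss coefficient ΣK = 1·0.96 + 4·0.29 + 4·0.31 = 3.36.
ΔP = [f·L/D + ΣK]·(ρV²/2) = [0.05156·21.2/0.0278 + 3.36]·(788·0.2801²/2) = [39.32 + 3.36]·30.91 = 1319 Pa.
Pumping power P = QΔP = 0.00017·1319 = 0.2242 W = 0.224 W.

P ≈ 0.224 W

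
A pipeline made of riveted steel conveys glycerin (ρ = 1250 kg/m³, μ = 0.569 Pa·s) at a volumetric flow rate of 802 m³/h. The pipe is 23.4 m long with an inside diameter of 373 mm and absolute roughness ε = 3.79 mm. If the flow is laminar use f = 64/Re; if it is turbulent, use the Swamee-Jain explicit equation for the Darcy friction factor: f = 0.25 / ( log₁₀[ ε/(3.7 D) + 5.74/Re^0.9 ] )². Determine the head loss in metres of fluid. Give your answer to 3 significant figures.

Q = 802 m³/h = 802/3600 = 0.2228 m³/s.
Cross-sectional area A = πD²/4 = π(0.373)²/4 = 0.1093 m²; mean velocity V = Q/A = 0.2228/0.1093 = 2.039 m/s.
Reynolds number Re = ρVD/μ = 1250 · 2.039 · 0.373 / 0.569 = 1671.
Re < 2300 → laminar flow, so f = 64/Re = 64/1671 = 0.03831 (the turbulent correlation is not needed).
Darcy-Weisbach: ΔP = f(L/D)(ρV²/2) = 0.03831·(23.4/0.373)·(1250·2.039²/2) = 0.03831·62.73·2598 = 6243 Pa.
Head loss h_f = ΔP/(ρg) = 6243/(1250·9.81) = 0.509 m.

h_f ≈ 0.509 m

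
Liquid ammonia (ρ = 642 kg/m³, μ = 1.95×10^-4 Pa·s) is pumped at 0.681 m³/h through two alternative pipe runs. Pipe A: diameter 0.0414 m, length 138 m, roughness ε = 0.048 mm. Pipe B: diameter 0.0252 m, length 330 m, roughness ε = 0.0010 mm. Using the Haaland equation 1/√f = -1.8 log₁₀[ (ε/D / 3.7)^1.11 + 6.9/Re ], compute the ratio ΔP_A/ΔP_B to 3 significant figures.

ΔP_A/ΔP_B ≈ 0.0425

Pipe A: V = Q/A = 0.0001892/0.001346 = 0.1405 m/s; Re = 1.915e+04; ε/D = 0.00116; Haaland → f = 0.02816; ΔP_A = f(L/D)(ρV²/2) = 595.1 Pa.
Pipe B: V = Q/A = 0.0001892/0.0004988 = 0.3793 m/s; Re = 3.147e+04; ε/D = 3.97e-05; Haaland → f = 0.02313; ΔP_B = f(L/D)(ρV²/2) = 1.399e+04 Pa.
ΔP_A/ΔP_B = 595.1/1.399e+04 = 0.0425.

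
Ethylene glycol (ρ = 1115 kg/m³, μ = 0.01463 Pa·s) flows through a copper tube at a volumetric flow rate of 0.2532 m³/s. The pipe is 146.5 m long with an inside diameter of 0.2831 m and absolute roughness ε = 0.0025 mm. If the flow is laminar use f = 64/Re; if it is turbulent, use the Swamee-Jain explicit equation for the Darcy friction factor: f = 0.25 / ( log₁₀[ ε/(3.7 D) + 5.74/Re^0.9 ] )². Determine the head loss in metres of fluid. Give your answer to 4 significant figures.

h_f ≈ 7.875 m

Cross-sectional area A = πD²/4 = π(0.2831)²/4 = 0.06295 m²; mean velocity V = Q/A = 0.2532/0.06295 = 4.022 m/s.
Reynolds number Re = ρVD/μ = 1115 · 4.022 · 0.2831 / 0.0146 = 8.679e+04.
Re > 4000 → turbulent. Relative roughness ε/D = 2.5e-06/0.2831 = 8.83e-06. Swamee-Jain: f = 0.25/(log₁₀[8.83e-06/3.7 + 5.74/8.679e+04^0.9])² = 0.25/(log₁₀[2.39e-06 + 0.000206])² = 0.25/(-3.681)² = 0.01845.
Darcy-Weisbach: ΔP = f(L/D)(ρV²/2) = 0.01845·(146.5/0.2831)·(1115·4.022²/2) = 0.01845·517.5·9021 = 8.614e+04 Pa.
Head loss h_f = ΔP/(ρg) = 8.614e+04/(1115·9.81) = 7.875 m.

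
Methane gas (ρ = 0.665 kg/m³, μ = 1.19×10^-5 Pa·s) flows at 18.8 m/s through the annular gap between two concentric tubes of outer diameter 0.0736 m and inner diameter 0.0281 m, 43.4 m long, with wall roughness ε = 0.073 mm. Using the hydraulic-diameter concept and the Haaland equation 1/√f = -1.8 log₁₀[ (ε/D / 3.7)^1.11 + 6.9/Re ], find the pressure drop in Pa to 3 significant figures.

ΔP ≈ 2850 Pa

Hydraulic diameter D_h = 4A/P = D_o - D_i = 0.0736 - 0.0281 = 0.0455 m.
Re = ρVD_h/μ = 0.665·18.8·0.0455/1.19e-05 = 4.78e+04.
ε/D_h = 7.3e-05/0.0455 = 0.0016; Haaland gives 1/√f = -1.8 log₁₀[0.000185+0.000144] = 6.268, so f = 0.02545.
ΔP = f(L/D_h)(ρV²/2) = 0.02545·43.4/0.0455·117.5 = 2853 Pa.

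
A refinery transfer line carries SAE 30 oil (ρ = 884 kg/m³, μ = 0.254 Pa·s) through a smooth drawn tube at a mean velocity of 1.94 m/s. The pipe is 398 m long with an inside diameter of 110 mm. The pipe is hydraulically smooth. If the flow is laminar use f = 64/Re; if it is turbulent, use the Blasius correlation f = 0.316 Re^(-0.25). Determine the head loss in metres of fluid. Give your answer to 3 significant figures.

Reynolds number Re = ρVD/μ = 884 · 1.94 · 0.11 / 0.254 = 742.7.
Re < 2300 → laminar flow, so f = 64/Re = 64/742.7 = 0.08617 (the turbulent correlation is not needed).
Darcy-Weisbach: ΔP = f(L/D)(ρV²/2) = 0.08617·(398/0.11)·(884·1.94²/2) = 0.08617·3618·1664 = 5.187e+05 Pa.
Head loss h_f = ΔP/(ρg) = 5.187e+05/(884·9.81) = 59.8 m.

h_f ≈ 59.8 m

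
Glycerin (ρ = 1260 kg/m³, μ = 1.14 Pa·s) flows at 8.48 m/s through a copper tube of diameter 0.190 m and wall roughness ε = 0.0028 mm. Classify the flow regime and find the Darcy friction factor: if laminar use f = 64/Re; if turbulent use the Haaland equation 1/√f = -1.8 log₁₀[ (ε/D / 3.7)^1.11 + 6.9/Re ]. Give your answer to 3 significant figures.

f ≈ 0.0359

Re = ρVD/μ = 1260·8.48·0.19/1.14 = 1781.
Re < 2300 → laminar, so f = 64/Re = 0.03594 (roughness is irrelevant in laminar flow).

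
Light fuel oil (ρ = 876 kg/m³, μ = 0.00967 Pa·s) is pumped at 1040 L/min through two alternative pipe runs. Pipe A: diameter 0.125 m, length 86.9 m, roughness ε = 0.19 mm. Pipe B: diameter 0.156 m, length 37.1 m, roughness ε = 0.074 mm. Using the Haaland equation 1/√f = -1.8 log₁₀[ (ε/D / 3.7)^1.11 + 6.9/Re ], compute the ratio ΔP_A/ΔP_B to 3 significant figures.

Pipe A: V = Q/A = 0.01733/0.01227 = 1.412 m/s; Re = 1.599e+04; ε/D = 0.00152; Haaland → f = 0.02981; ΔP_A = f(L/D)(ρV²/2) = 1.811e+04 Pa.
Pipe B: V = Q/A = 0.01733/0.01911 = 0.9069 m/s; Re = 1.282e+04; ε/D = 0.000474; Haaland → f = 0.02955; ΔP_B = f(L/D)(ρV²/2) = 2531 Pa.
ΔP_A/ΔP_B = 1.811e+04/2531 = 7.15.

ΔP_A/ΔP_B ≈ 7.15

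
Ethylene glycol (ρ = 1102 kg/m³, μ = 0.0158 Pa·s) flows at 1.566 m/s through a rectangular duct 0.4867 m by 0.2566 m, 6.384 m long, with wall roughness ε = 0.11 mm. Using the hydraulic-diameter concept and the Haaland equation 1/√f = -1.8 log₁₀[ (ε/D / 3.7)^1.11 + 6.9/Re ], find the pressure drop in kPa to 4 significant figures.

Hydraulic diameter D_h = 4A/P = 4·(0.4867·0.2566)/(2·(0.4867+0.2566)) = 0.4995/1.487 = 0.336 m.
Re = ρVD_h/μ = 1102·1.566·0.336/0.0158 = 3.67e+04.
ε/D_h = 0.00011/0.336 = 0.000327; Haaland gives 1/√f = -1.8 log₁₀[3.17e-05+0.000188] = 6.585, so f = 0.02306.
ΔP = f(L/D_h)(ρV²/2) = 0.02306·6.384/0.336·1351 = 592.1 Pa.
ΔP = 0.5921 kPa.

ΔP ≈ 0.5921 kPa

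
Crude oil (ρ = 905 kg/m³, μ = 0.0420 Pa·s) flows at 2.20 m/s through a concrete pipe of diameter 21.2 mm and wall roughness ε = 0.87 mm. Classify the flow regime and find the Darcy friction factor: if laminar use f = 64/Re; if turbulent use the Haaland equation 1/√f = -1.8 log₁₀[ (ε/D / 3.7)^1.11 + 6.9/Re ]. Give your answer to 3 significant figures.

Re = ρVD/μ = 905·2.2·0.0212/0.042 = 1005.
Re < 2300 → laminar, so f = 64/Re = 0.06368 (roughness is irrelevant in laminar flow).

f ≈ 0.0637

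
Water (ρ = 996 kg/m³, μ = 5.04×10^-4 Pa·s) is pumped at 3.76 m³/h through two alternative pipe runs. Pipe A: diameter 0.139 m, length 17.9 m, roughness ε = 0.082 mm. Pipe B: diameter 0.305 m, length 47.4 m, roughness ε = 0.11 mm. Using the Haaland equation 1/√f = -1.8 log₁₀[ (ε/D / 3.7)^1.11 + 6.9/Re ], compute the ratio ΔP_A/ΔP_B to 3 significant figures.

ΔP_A/ΔP_B ≈ 16.0

Pipe A: V = Q/A = 0.001044/0.01517 = 0.06883 m/s; Re = 1.891e+04; ε/D = 0.00059; Haaland → f = 0.02717; ΔP_A = f(L/D)(ρV²/2) = 8.253 Pa.
Pipe B: V = Q/A = 0.001044/0.07306 = 0.0143 m/s; Re = 8616; ε/D = 0.000361; Haaland → f = 0.03258; ΔP_B = f(L/D)(ρV²/2) = 0.5153 Pa.
ΔP_A/ΔP_B = 8.253/0.5153 = 16.0.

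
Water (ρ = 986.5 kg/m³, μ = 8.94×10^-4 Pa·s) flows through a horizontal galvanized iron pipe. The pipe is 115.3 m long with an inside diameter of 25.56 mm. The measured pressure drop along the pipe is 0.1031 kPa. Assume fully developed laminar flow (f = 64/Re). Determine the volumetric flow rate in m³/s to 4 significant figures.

For laminar flow, f = 64/Re with Re = ρVD/μ, so Darcy-Weisbach reduces to ΔP = 32μLV/D². Solving for V: V = ΔP·D²/(32μL) = 103.1·(0.02556)²/(32·0.000894·115.3) = 0.02042 m/s.
Check: Re = ρVD/μ = 986.5·0.02042·0.02556/0.000894 = 575.9 < 2300, so the laminar assumption holds.
Q = V·A = 0.02042·(π/4·0.02556²) = 1.048e-05 m³/s = 1.048×10^-5 m³/s.

Q ≈ 1.048×10^-5 m³/s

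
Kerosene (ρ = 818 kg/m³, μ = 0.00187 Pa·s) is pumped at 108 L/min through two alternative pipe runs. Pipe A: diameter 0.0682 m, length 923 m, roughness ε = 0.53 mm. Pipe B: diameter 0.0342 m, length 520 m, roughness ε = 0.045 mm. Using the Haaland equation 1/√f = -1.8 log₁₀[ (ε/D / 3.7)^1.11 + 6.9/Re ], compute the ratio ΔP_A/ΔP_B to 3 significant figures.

ΔP_A/ΔP_B ≈ 0.0830

Pipe A: V = Q/A = 0.0018/0.003653 = 0.4927 m/s; Re = 1.47e+04; ε/D = 0.00777; Haaland → f = 0.03898; ΔP_A = f(L/D)(ρV²/2) = 5.239e+04 Pa.
Pipe B: V = Q/A = 0.0018/0.0009186 = 1.959 m/s; Re = 2.931e+04; ε/D = 0.00132; Haaland → f = 0.02645; ΔP_B = f(L/D)(ρV²/2) = 6.316e+05 Pa.
ΔP_A/ΔP_B = 5.239e+04/6.316e+05 = 0.0830.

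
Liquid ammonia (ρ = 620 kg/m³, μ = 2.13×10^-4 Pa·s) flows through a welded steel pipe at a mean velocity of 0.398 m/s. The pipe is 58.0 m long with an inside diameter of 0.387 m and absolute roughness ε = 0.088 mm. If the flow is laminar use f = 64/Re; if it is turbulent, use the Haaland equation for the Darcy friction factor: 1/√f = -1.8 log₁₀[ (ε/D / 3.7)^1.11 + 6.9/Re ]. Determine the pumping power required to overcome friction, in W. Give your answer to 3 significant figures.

P ≈ 5.40 W

Reynolds number Re = ρVD/μ = 620 · 0.398 · 0.387 / 0.000213 = 4.483e+05.
Re > 4000 → turbulent. Relative roughness ε/D = 8.8e-05/0.387 = 0.000227. Haaland: 1/√f = -1.8 log₁₀[(0.000227/3.7)^1.11 + 6.9/4.483e+05] = -1.8 log₁₀[2.12e-05 + 1.54e-05] = 7.987, so f = 0.01568.
Darcy-Weisbach: ΔP = f(L/D)(ρV²/2) = 0.01568·(58/0.387)·(620·0.398²/2) = 0.01568·149.9·49.11 = 115.4 Pa.
Q = V·A = 0.398·0.1176 = 0.04682 m³/s.
Pumping power P = QΔP = 0.04682·115.4 = 5.401 W = 5.40 W.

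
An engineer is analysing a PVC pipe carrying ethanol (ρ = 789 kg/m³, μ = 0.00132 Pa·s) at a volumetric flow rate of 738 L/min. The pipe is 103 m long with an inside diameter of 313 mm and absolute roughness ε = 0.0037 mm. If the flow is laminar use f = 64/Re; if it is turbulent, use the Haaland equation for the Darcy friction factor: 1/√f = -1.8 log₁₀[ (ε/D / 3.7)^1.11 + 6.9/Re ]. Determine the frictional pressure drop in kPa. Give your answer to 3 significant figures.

ΔP ≈ 0.0775 kPa

Q = 738 L/min = 738/60000 = 0.0123 m³/s.
Cross-sectional area A = πD²/4 = π(0.313)²/4 = 0.07694 m²; mean velocity V = Q/A = 0.0123/0.07694 = 0.1599 m/s.
Reynolds number Re = ρVD/μ = 789 · 0.1599 · 0.313 / 0.00132 = 2.991e+04.
Re > 4000 → turbulent. Relative roughness ε/D = 3.7e-06/0.313 = 1.18e-05. Haaland: 1/√f = -1.8 log₁₀[(1.18e-05/3.7)^1.11 + 6.9/2.991e+04] = -1.8 log₁₀[7.94e-07 + 0.000231] = 6.544, so f = 0.02335.
Darcy-Weisbach: ΔP = f(L/D)(ρV²/2) = 0.02335·(103/0.313)·(789·0.1599²/2) = 0.02335·329.1·10.08 = 77.47 Pa.
ΔP = 77.47 Pa = 0.0775 kPa.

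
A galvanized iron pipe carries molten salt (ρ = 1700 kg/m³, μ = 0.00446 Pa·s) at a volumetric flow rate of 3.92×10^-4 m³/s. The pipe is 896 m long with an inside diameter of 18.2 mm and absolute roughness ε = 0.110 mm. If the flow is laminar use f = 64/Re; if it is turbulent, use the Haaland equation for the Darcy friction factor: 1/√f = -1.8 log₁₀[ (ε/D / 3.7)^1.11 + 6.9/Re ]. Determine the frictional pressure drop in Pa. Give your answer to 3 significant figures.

Cross-sectional area A = πD²/4 = π(0.0182)²/4 = 0.0002602 m²; mean velocity V = Q/A = 0.000392/0.0002602 = 1.507 m/s.
Reynolds number Re = ρVD/μ = 1700 · 1.507 · 0.0182 / 0.00446 = 1.045e+04.
Re > 4000 → turbulent. Relative roughness ε/D = 0.00011/0.0182 = 0.00604. Haaland: 1/√f = -1.8 log₁₀[(0.00604/3.7)^1.11 + 6.9/1.045e+04] = -1.8 log₁₀[0.000806 + 0.00066] = 5.101, so f = 0.03844.
Darcy-Weisbach: ΔP = f(L/D)(ρV²/2) = 0.03844·(896/0.0182)·(1700·1.507²/2) = 0.03844·4.923e+04·1930 = 3.652e+06 Pa.

ΔP ≈ 3.65×10^6 Pa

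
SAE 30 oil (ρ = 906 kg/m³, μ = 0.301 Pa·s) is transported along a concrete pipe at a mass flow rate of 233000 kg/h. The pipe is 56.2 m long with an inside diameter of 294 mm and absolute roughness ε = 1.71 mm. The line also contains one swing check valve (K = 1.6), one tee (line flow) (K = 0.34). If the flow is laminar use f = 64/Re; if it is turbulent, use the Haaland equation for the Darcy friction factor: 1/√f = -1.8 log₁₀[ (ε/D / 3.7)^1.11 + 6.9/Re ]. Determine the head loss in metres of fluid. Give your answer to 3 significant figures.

h_f ≈ 0.851 m

ṁ = 233000 kg/h = 233000/3600 = 64.72 kg/s.
A = πD²/4 = π(0.294)²/4 = 0.06789 m²; mean velocity V = ṁ/(ρA) = 64.72/(906 · 0.06789) = 1.052 m/s.
Reynolds number Re = ρVD/μ = 906 · 1.052 · 0.294 / 0.301 = 931.2.
Re < 2300 → laminar flow, so f = 64/Re = 64/931.2 = 0.06873 (the turbulent correlation is not needed).
Total minor-loss coefficient ΣK = 1·1.6 + 1·0.34 = 1.94.
ΔP = [f·L/D + ΣK]·(ρV²/2) = [0.06873·56.2/0.294 + 1.94]·(906·1.052²/2) = [13.14 + 1.94]·501.6 = 7563 Pa.
Head loss h_f = ΔP/(ρg) = 7563/(906·9.81) = 0.851 m.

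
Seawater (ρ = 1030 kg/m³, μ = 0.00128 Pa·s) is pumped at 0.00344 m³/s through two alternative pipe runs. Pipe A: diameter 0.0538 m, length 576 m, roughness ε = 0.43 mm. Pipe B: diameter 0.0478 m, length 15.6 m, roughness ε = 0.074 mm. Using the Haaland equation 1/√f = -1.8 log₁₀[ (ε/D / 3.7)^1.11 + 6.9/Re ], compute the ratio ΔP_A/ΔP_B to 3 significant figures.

ΔP_A/ΔP_B ≈ 30.5

Pipe A: V = Q/A = 0.00344/0.002273 = 1.513 m/s; Re = 6.551e+04; ε/D = 0.00799; Haaland → f = 0.03622; ΔP_A = f(L/D)(ρV²/2) = 4.573e+05 Pa.
Pipe B: V = Q/A = 0.00344/0.001795 = 1.917 m/s; Re = 7.373e+04; ε/D = 0.00155; Haaland → f = 0.02427; ΔP_B = f(L/D)(ρV²/2) = 1.499e+04 Pa.
ΔP_A/ΔP_B = 4.573e+05/1.499e+04 = 30.5.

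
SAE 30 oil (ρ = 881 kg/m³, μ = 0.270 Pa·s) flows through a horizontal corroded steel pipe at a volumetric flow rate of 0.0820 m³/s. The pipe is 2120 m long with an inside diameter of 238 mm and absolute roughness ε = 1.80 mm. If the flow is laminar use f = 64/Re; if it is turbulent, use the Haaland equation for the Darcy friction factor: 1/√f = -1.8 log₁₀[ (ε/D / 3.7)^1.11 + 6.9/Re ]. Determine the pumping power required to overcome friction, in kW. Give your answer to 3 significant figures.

Cross-sectional area A = πD²/4 = π(0.238)²/4 = 0.04449 m²; mean velocity V = Q/A = 0.082/0.04449 = 1.843 m/s.
Reynolds number Re = ρVD/μ = 881 · 1.843 · 0.238 / 0.27 = 1431.
Re < 2300 → laminar flow, so f = 64/Re = 64/1431 = 0.04471 (the turbulent correlation is not needed).
Darcy-Weisbach: ΔP = f(L/D)(ρV²/2) = 0.04471·(2120/0.238)·(881·1.843²/2) = 0.04471·8908·1497 = 5.96e+05 Pa.
Pumping power P = QΔP = 0.082·5.96e+05 = 48870 W = 48.9 kW.

P ≈ 48.9 kW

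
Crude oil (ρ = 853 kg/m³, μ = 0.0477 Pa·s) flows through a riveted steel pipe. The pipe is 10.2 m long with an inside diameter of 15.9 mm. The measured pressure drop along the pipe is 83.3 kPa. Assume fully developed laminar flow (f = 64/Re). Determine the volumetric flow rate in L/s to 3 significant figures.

For laminar flow, f = 64/Re with Re = ρVD/μ, so Darcy-Weisbach reduces to ΔP = 32μLV/D². Solving for V: V = ΔP·D²/(32μL) = 8.33e+04·(0.0159)²/(32·0.0477·10.2) = 1.353 m/s.
Check: Re = ρVD/μ = 853·1.353·0.0159/0.0477 = 384.6 < 2300, so the laminar assumption holds.
Q = V·A = 1.353·(π/4·0.0159²) = 0.0002686 m³/s = 0.269 L/s.

Q ≈ 0.269 L/s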